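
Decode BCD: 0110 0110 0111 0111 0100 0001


Each 4-bit group → digit:
  0110 → 6
  0110 → 6
  0111 → 7
  0111 → 7
  0100 → 4
  0001 → 1
= 667741


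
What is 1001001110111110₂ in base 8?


Group into 3-bit groups: 001001001110111110
  001 = 1
  001 = 1
  001 = 1
  110 = 6
  111 = 7
  110 = 6
= 0o111676


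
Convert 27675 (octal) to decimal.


Positional values:
Position 0: 5 × 8^0 = 5
Position 1: 7 × 8^1 = 56
Position 2: 6 × 8^2 = 384
Position 3: 7 × 8^3 = 3584
Position 4: 2 × 8^4 = 8192
Sum = 5 + 56 + 384 + 3584 + 8192
= 12221


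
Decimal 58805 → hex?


Divide by 16 repeatedly:
58805 ÷ 16 = 3675 remainder 5 (5)
3675 ÷ 16 = 229 remainder 11 (B)
229 ÷ 16 = 14 remainder 5 (5)
14 ÷ 16 = 0 remainder 14 (E)
Reading remainders bottom-up:
= 0xE5B5


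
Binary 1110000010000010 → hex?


Group into 4-bit nibbles: 1110000010000010
  1110 = E
  0000 = 0
  1000 = 8
  0010 = 2
= 0xE082


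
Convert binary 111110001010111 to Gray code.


Binary: 111110001010111
Gray code: G = B XOR (B >> 1)
B >> 1 = 011111000101011
111110001010111 XOR 011111000101011:
  1 XOR 0 = 1
  1 XOR 1 = 0
  1 XOR 1 = 0
  1 XOR 1 = 0
  1 XOR 1 = 0
  0 XOR 1 = 1
  0 XOR 0 = 0
  0 XOR 0 = 0
  1 XOR 0 = 1
  0 XOR 1 = 1
  1 XOR 0 = 1
  0 XOR 1 = 1
  1 XOR 0 = 1
  1 XOR 1 = 0
  1 XOR 1 = 0
= 100001001111100


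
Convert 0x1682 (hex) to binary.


Each hex digit → 4 binary bits:
  1 = 0001
  6 = 0110
  8 = 1000
  2 = 0010
Concatenate: 0001 0110 1000 0010
= 0001011010000010


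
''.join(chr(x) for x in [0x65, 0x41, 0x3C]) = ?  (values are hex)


Codes (hex): 0x65 0x41 0x3C
Per-code ASCII lookup:
  0x65 = 101  (range 97-122: lowercase, 101 - 97 = 4) → 'e'
  0x41 = 65  (range 65-90: uppercase, 65 - 65 = 0) → 'A'
  0x3C = 60  (special character) → '<'
= 'eA<'


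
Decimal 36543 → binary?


Divide by 2 repeatedly:
36543 ÷ 2 = 18271 remainder 1
18271 ÷ 2 = 9135 remainder 1
9135 ÷ 2 = 4567 remainder 1
4567 ÷ 2 = 2283 remainder 1
2283 ÷ 2 = 1141 remainder 1
1141 ÷ 2 = 570 remainder 1
570 ÷ 2 = 285 remainder 0
285 ÷ 2 = 142 remainder 1
142 ÷ 2 = 71 remainder 0
71 ÷ 2 = 35 remainder 1
35 ÷ 2 = 17 remainder 1
17 ÷ 2 = 8 remainder 1
8 ÷ 2 = 4 remainder 0
4 ÷ 2 = 2 remainder 0
2 ÷ 2 = 1 remainder 0
1 ÷ 2 = 0 remainder 1
Reading remainders bottom-up:
= 1000111010111111


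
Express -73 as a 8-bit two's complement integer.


Original: 01001001
Step 1 - Invert all bits: 10110110
Step 2 - Add 1: 10110110 + 1
= 10110111 (represents -73)


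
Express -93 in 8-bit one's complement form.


Original: 01011101
Invert all bits:
  bit 0: 0 → 1
  bit 1: 1 → 0
  bit 2: 0 → 1
  bit 3: 1 → 0
  bit 4: 1 → 0
  bit 5: 1 → 0
  bit 6: 0 → 1
  bit 7: 1 → 0
= 10100010


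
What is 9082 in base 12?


Divide by 12 repeatedly:
9082 ÷ 12 = 756 remainder 10
756 ÷ 12 = 63 remainder 0
63 ÷ 12 = 5 remainder 3
5 ÷ 12 = 0 remainder 5
Reading remainders bottom-up:
= 530A


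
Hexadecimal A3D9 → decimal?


Positional values:
Position 0: 9 × 16^0 = 9 × 1 = 9
Position 1: D × 16^1 = 13 × 16 = 208
Position 2: 3 × 16^2 = 3 × 256 = 768
Position 3: A × 16^3 = 10 × 4096 = 40960
Sum = 9 + 208 + 768 + 40960
= 41945


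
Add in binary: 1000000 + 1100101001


Align and add column by column (LSB to MSB, carry propagating):
  00001000000
+ 01100101001
  -----------
  col 0: 0 + 1 + 0 (carry in) = 1 → bit 1, carry out 0
  col 1: 0 + 0 + 0 (carry in) = 0 → bit 0, carry out 0
  col 2: 0 + 0 + 0 (carry in) = 0 → bit 0, carry out 0
  col 3: 0 + 1 + 0 (carry in) = 1 → bit 1, carry out 0
  col 4: 0 + 0 + 0 (carry in) = 0 → bit 0, carry out 0
  col 5: 0 + 1 + 0 (carry in) = 1 → bit 1, carry out 0
  col 6: 1 + 0 + 0 (carry in) = 1 → bit 1, carry out 0
  col 7: 0 + 0 + 0 (carry in) = 0 → bit 0, carry out 0
  col 8: 0 + 1 + 0 (carry in) = 1 → bit 1, carry out 0
  col 9: 0 + 1 + 0 (carry in) = 1 → bit 1, carry out 0
  col 10: 0 + 0 + 0 (carry in) = 0 → bit 0, carry out 0
Reading bits MSB→LSB: 01101101001
Strip leading zeros: 1101101001
= 1101101001


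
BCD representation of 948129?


Each digit → 4-bit binary:
  9 → 1001
  4 → 0100
  8 → 1000
  1 → 0001
  2 → 0010
  9 → 1001
= 1001 0100 1000 0001 0010 1001


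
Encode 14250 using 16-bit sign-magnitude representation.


Sign bit: 0 (positive)
Magnitude: 14250 = 011011110101010
= 0011011110101010


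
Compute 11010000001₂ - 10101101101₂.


Align and subtract column by column (LSB to MSB, borrowing when needed):
  11010000001
- 10101101101
  -----------
  col 0: (1 - 0 borrow-in) - 1 → 1 - 1 = 0, borrow out 0
  col 1: (0 - 0 borrow-in) - 0 → 0 - 0 = 0, borrow out 0
  col 2: (0 - 0 borrow-in) - 1 → borrow from next column: (0+2) - 1 = 1, borrow out 1
  col 3: (0 - 1 borrow-in) - 1 → borrow from next column: (-1+2) - 1 = 0, borrow out 1
  col 4: (0 - 1 borrow-in) - 0 → borrow from next column: (-1+2) - 0 = 1, borrow out 1
  col 5: (0 - 1 borrow-in) - 1 → borrow from next column: (-1+2) - 1 = 0, borrow out 1
  col 6: (0 - 1 borrow-in) - 1 → borrow from next column: (-1+2) - 1 = 0, borrow out 1
  col 7: (1 - 1 borrow-in) - 0 → 0 - 0 = 0, borrow out 0
  col 8: (0 - 0 borrow-in) - 1 → borrow from next column: (0+2) - 1 = 1, borrow out 1
  col 9: (1 - 1 borrow-in) - 0 → 0 - 0 = 0, borrow out 0
  col 10: (1 - 0 borrow-in) - 1 → 1 - 1 = 0, borrow out 0
Reading bits MSB→LSB: 00100010100
Strip leading zeros: 100010100
= 100010100


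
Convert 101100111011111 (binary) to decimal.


Positional values:
Bit 0: 1 × 2^0 = 1
Bit 1: 1 × 2^1 = 2
Bit 2: 1 × 2^2 = 4
Bit 3: 1 × 2^3 = 8
Bit 4: 1 × 2^4 = 16
Bit 6: 1 × 2^6 = 64
Bit 7: 1 × 2^7 = 128
Bit 8: 1 × 2^8 = 256
Bit 11: 1 × 2^11 = 2048
Bit 12: 1 × 2^12 = 4096
Bit 14: 1 × 2^14 = 16384
Sum = 1 + 2 + 4 + 8 + 16 + 64 + 128 + 256 + 2048 + 4096 + 16384
= 23007


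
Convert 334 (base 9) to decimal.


Positional values (base 9):
  4 × 9^0 = 4 × 1 = 4
  3 × 9^1 = 3 × 9 = 27
  3 × 9^2 = 3 × 81 = 243
Sum = 4 + 27 + 243
= 274


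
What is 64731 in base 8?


Divide by 8 repeatedly:
64731 ÷ 8 = 8091 remainder 3
8091 ÷ 8 = 1011 remainder 3
1011 ÷ 8 = 126 remainder 3
126 ÷ 8 = 15 remainder 6
15 ÷ 8 = 1 remainder 7
1 ÷ 8 = 0 remainder 1
Reading remainders bottom-up:
= 0o176333


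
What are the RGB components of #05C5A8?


Hex: #05C5A8
R = 05₁₆ = 5
G = C5₁₆ = 197
B = A8₁₆ = 168
= RGB(5, 197, 168)


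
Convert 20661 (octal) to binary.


Each octal digit → 3 binary bits:
  2 = 010
  0 = 000
  6 = 110
  6 = 110
  1 = 001
Concatenate: 010 000 110 110 001
= 010000110110001


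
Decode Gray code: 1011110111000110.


Gray code: 1011110111000110
MSB stays the same: 1
Each subsequent bit = prev_binary XOR current_gray:
  B[1] = 1 XOR 0 = 1
  B[2] = 1 XOR 1 = 0
  B[3] = 0 XOR 1 = 1
  B[4] = 1 XOR 1 = 0
  B[5] = 0 XOR 1 = 1
  B[6] = 1 XOR 0 = 1
  B[7] = 1 XOR 1 = 0
  B[8] = 0 XOR 1 = 1
  B[9] = 1 XOR 1 = 0
  B[10] = 0 XOR 0 = 0
  B[11] = 0 XOR 0 = 0
  B[12] = 0 XOR 0 = 0
  B[13] = 0 XOR 1 = 1
  B[14] = 1 XOR 1 = 0
  B[15] = 0 XOR 0 = 0
= 1101011010000100 (54916 decimal)


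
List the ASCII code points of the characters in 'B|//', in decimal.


String: 'B|//'  (4 characters)
Per-character ASCII lookup:
  'B': uppercase starts at 65: 'B' = 65 + 1 = 66
  '|': special character: '|' = 124
  '/': special character: '/' = 47
  '/': special character: '/' = 47
= 66 124 47 47


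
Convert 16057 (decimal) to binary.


Divide by 2 repeatedly:
16057 ÷ 2 = 8028 remainder 1
8028 ÷ 2 = 4014 remainder 0
4014 ÷ 2 = 2007 remainder 0
2007 ÷ 2 = 1003 remainder 1
1003 ÷ 2 = 501 remainder 1
501 ÷ 2 = 250 remainder 1
250 ÷ 2 = 125 remainder 0
125 ÷ 2 = 62 remainder 1
62 ÷ 2 = 31 remainder 0
31 ÷ 2 = 15 remainder 1
15 ÷ 2 = 7 remainder 1
7 ÷ 2 = 3 remainder 1
3 ÷ 2 = 1 remainder 1
1 ÷ 2 = 0 remainder 1
Reading remainders bottom-up:
= 11111010111001


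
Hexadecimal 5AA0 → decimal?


Positional values:
Position 0: 0 × 16^0 = 0 × 1 = 0
Position 1: A × 16^1 = 10 × 16 = 160
Position 2: A × 16^2 = 10 × 256 = 2560
Position 3: 5 × 16^3 = 5 × 4096 = 20480
Sum = 0 + 160 + 2560 + 20480
= 23200


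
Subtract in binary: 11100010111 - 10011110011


Align and subtract column by column (LSB to MSB, borrowing when needed):
  11100010111
- 10011110011
  -----------
  col 0: (1 - 0 borrow-in) - 1 → 1 - 1 = 0, borrow out 0
  col 1: (1 - 0 borrow-in) - 1 → 1 - 1 = 0, borrow out 0
  col 2: (1 - 0 borrow-in) - 0 → 1 - 0 = 1, borrow out 0
  col 3: (0 - 0 borrow-in) - 0 → 0 - 0 = 0, borrow out 0
  col 4: (1 - 0 borrow-in) - 1 → 1 - 1 = 0, borrow out 0
  col 5: (0 - 0 borrow-in) - 1 → borrow from next column: (0+2) - 1 = 1, borrow out 1
  col 6: (0 - 1 borrow-in) - 1 → borrow from next column: (-1+2) - 1 = 0, borrow out 1
  col 7: (0 - 1 borrow-in) - 1 → borrow from next column: (-1+2) - 1 = 0, borrow out 1
  col 8: (1 - 1 borrow-in) - 0 → 0 - 0 = 0, borrow out 0
  col 9: (1 - 0 borrow-in) - 0 → 1 - 0 = 1, borrow out 0
  col 10: (1 - 0 borrow-in) - 1 → 1 - 1 = 0, borrow out 0
Reading bits MSB→LSB: 01000100100
Strip leading zeros: 1000100100
= 1000100100


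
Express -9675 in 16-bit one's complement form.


Original: 0010010111001011
Invert all bits:
  bit 0: 0 → 1
  bit 1: 0 → 1
  bit 2: 1 → 0
  bit 3: 0 → 1
  bit 4: 0 → 1
  bit 5: 1 → 0
  bit 6: 0 → 1
  bit 7: 1 → 0
  bit 8: 1 → 0
  bit 9: 1 → 0
  bit 10: 0 → 1
  bit 11: 0 → 1
  bit 12: 1 → 0
  bit 13: 0 → 1
  bit 14: 1 → 0
  bit 15: 1 → 0
= 1101101000110100


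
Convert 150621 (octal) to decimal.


Positional values:
Position 0: 1 × 8^0 = 1
Position 1: 2 × 8^1 = 16
Position 2: 6 × 8^2 = 384
Position 3: 0 × 8^3 = 0
Position 4: 5 × 8^4 = 20480
Position 5: 1 × 8^5 = 32768
Sum = 1 + 16 + 384 + 0 + 20480 + 32768
= 53649


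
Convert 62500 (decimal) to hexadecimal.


Divide by 16 repeatedly:
62500 ÷ 16 = 3906 remainder 4 (4)
3906 ÷ 16 = 244 remainder 2 (2)
244 ÷ 16 = 15 remainder 4 (4)
15 ÷ 16 = 0 remainder 15 (F)
Reading remainders bottom-up:
= 0xF424


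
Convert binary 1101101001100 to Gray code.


Binary: 1101101001100
Gray code: G = B XOR (B >> 1)
B >> 1 = 0110110100110
1101101001100 XOR 0110110100110:
  1 XOR 0 = 1
  1 XOR 1 = 0
  0 XOR 1 = 1
  1 XOR 0 = 1
  1 XOR 1 = 0
  0 XOR 1 = 1
  1 XOR 0 = 1
  0 XOR 1 = 1
  0 XOR 0 = 0
  1 XOR 0 = 1
  1 XOR 1 = 0
  0 XOR 1 = 1
  0 XOR 0 = 0
= 1011011101010


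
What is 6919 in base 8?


Divide by 8 repeatedly:
6919 ÷ 8 = 864 remainder 7
864 ÷ 8 = 108 remainder 0
108 ÷ 8 = 13 remainder 4
13 ÷ 8 = 1 remainder 5
1 ÷ 8 = 0 remainder 1
Reading remainders bottom-up:
= 0o15407


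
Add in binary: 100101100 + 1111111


Align and add column by column (LSB to MSB, carry propagating):
  0100101100
+ 0001111111
  ----------
  col 0: 0 + 1 + 0 (carry in) = 1 → bit 1, carry out 0
  col 1: 0 + 1 + 0 (carry in) = 1 → bit 1, carry out 0
  col 2: 1 + 1 + 0 (carry in) = 2 → bit 0, carry out 1
  col 3: 1 + 1 + 1 (carry in) = 3 → bit 1, carry out 1
  col 4: 0 + 1 + 1 (carry in) = 2 → bit 0, carry out 1
  col 5: 1 + 1 + 1 (carry in) = 3 → bit 1, carry out 1
  col 6: 0 + 1 + 1 (carry in) = 2 → bit 0, carry out 1
  col 7: 0 + 0 + 1 (carry in) = 1 → bit 1, carry out 0
  col 8: 1 + 0 + 0 (carry in) = 1 → bit 1, carry out 0
  col 9: 0 + 0 + 0 (carry in) = 0 → bit 0, carry out 0
Reading bits MSB→LSB: 0110101011
Strip leading zeros: 110101011
= 110101011


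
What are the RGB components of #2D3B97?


Hex: #2D3B97
R = 2D₁₆ = 45
G = 3B₁₆ = 59
B = 97₁₆ = 151
= RGB(45, 59, 151)


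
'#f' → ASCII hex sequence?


String: '#f'  (2 characters)
Per-character ASCII lookup:
  '#': special character: '#' = 35 → 0x23
  'f': lowercase starts at 97: 'f' = 97 + 5 = 102 → 0x66
= 0x23 0x66


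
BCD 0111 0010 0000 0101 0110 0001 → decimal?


Each 4-bit group → digit:
  0111 → 7
  0010 → 2
  0000 → 0
  0101 → 5
  0110 → 6
  0001 → 1
= 720561


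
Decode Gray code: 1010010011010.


Gray code: 1010010011010
MSB stays the same: 1
Each subsequent bit = prev_binary XOR current_gray:
  B[1] = 1 XOR 0 = 1
  B[2] = 1 XOR 1 = 0
  B[3] = 0 XOR 0 = 0
  B[4] = 0 XOR 0 = 0
  B[5] = 0 XOR 1 = 1
  B[6] = 1 XOR 0 = 1
  B[7] = 1 XOR 0 = 1
  B[8] = 1 XOR 1 = 0
  B[9] = 0 XOR 1 = 1
  B[10] = 1 XOR 0 = 1
  B[11] = 1 XOR 1 = 0
  B[12] = 0 XOR 0 = 0
= 1100011101100 (6380 decimal)


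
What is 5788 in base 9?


Divide by 9 repeatedly:
5788 ÷ 9 = 643 remainder 1
643 ÷ 9 = 71 remainder 4
71 ÷ 9 = 7 remainder 8
7 ÷ 9 = 0 remainder 7
Reading remainders bottom-up:
= 7841


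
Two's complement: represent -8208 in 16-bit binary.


Original: 0010000000010000
Step 1 - Invert all bits: 1101111111101111
Step 2 - Add 1: 1101111111101111 + 1
= 1101111111110000 (represents -8208)


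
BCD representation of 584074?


Each digit → 4-bit binary:
  5 → 0101
  8 → 1000
  4 → 0100
  0 → 0000
  7 → 0111
  4 → 0100
= 0101 1000 0100 0000 0111 0100


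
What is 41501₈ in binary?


Each octal digit → 3 binary bits:
  4 = 100
  1 = 001
  5 = 101
  0 = 000
  1 = 001
Concatenate: 100 001 101 000 001
= 100001101000001


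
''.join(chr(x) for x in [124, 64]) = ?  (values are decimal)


Codes (decimal): 124 64
Per-code ASCII lookup:
  124  (special character) → '|'
  64  (special character) → '@'
= '|@'


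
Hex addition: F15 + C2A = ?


Align and add column by column (LSB to MSB, each column mod 16 with carry):
  0F15
+ 0C2A
  ----
  col 0: 5(5) + A(10) + 0 (carry in) = 15 → F(15), carry out 0
  col 1: 1(1) + 2(2) + 0 (carry in) = 3 → 3(3), carry out 0
  col 2: F(15) + C(12) + 0 (carry in) = 27 → B(11), carry out 1
  col 3: 0(0) + 0(0) + 1 (carry in) = 1 → 1(1), carry out 0
Reading digits MSB→LSB: 1B3F
Strip leading zeros: 1B3F
= 0x1B3F


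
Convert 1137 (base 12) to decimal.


Positional values (base 12):
  7 × 12^0 = 7 × 1 = 7
  3 × 12^1 = 3 × 12 = 36
  1 × 12^2 = 1 × 144 = 144
  1 × 12^3 = 1 × 1728 = 1728
Sum = 7 + 36 + 144 + 1728
= 1915


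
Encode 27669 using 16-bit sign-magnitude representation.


Sign bit: 0 (positive)
Magnitude: 27669 = 110110000010101
= 0110110000010101


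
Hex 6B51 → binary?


Each hex digit → 4 binary bits:
  6 = 0110
  B = 1011
  5 = 0101
  1 = 0001
Concatenate: 0110 1011 0101 0001
= 0110101101010001


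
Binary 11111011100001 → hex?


Group into 4-bit nibbles: 0011111011100001
  0011 = 3
  1110 = E
  1110 = E
  0001 = 1
= 0x3EE1


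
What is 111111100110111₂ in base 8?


Group into 3-bit groups: 111111100110111
  111 = 7
  111 = 7
  100 = 4
  110 = 6
  111 = 7
= 0o77467


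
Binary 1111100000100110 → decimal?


Positional values:
Bit 1: 1 × 2^1 = 2
Bit 2: 1 × 2^2 = 4
Bit 5: 1 × 2^5 = 32
Bit 11: 1 × 2^11 = 2048
Bit 12: 1 × 2^12 = 4096
Bit 13: 1 × 2^13 = 8192
Bit 14: 1 × 2^14 = 16384
Bit 15: 1 × 2^15 = 32768
Sum = 2 + 4 + 32 + 2048 + 4096 + 8192 + 16384 + 32768
= 63526


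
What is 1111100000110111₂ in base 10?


Positional values:
Bit 0: 1 × 2^0 = 1
Bit 1: 1 × 2^1 = 2
Bit 2: 1 × 2^2 = 4
Bit 4: 1 × 2^4 = 16
Bit 5: 1 × 2^5 = 32
Bit 11: 1 × 2^11 = 2048
Bit 12: 1 × 2^12 = 4096
Bit 13: 1 × 2^13 = 8192
Bit 14: 1 × 2^14 = 16384
Bit 15: 1 × 2^15 = 32768
Sum = 1 + 2 + 4 + 16 + 32 + 2048 + 4096 + 8192 + 16384 + 32768
= 63543


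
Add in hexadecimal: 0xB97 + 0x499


Align and add column by column (LSB to MSB, each column mod 16 with carry):
  0B97
+ 0499
  ----
  col 0: 7(7) + 9(9) + 0 (carry in) = 16 → 0(0), carry out 1
  col 1: 9(9) + 9(9) + 1 (carry in) = 19 → 3(3), carry out 1
  col 2: B(11) + 4(4) + 1 (carry in) = 16 → 0(0), carry out 1
  col 3: 0(0) + 0(0) + 1 (carry in) = 1 → 1(1), carry out 0
Reading digits MSB→LSB: 1030
Strip leading zeros: 1030
= 0x1030


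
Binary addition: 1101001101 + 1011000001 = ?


Align and add column by column (LSB to MSB, carry propagating):
  01101001101
+ 01011000001
  -----------
  col 0: 1 + 1 + 0 (carry in) = 2 → bit 0, carry out 1
  col 1: 0 + 0 + 1 (carry in) = 1 → bit 1, carry out 0
  col 2: 1 + 0 + 0 (carry in) = 1 → bit 1, carry out 0
  col 3: 1 + 0 + 0 (carry in) = 1 → bit 1, carry out 0
  col 4: 0 + 0 + 0 (carry in) = 0 → bit 0, carry out 0
  col 5: 0 + 0 + 0 (carry in) = 0 → bit 0, carry out 0
  col 6: 1 + 1 + 0 (carry in) = 2 → bit 0, carry out 1
  col 7: 0 + 1 + 1 (carry in) = 2 → bit 0, carry out 1
  col 8: 1 + 0 + 1 (carry in) = 2 → bit 0, carry out 1
  col 9: 1 + 1 + 1 (carry in) = 3 → bit 1, carry out 1
  col 10: 0 + 0 + 1 (carry in) = 1 → bit 1, carry out 0
Reading bits MSB→LSB: 11000001110
Strip leading zeros: 11000001110
= 11000001110


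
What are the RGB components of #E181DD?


Hex: #E181DD
R = E1₁₆ = 225
G = 81₁₆ = 129
B = DD₁₆ = 221
= RGB(225, 129, 221)


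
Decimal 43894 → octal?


Divide by 8 repeatedly:
43894 ÷ 8 = 5486 remainder 6
5486 ÷ 8 = 685 remainder 6
685 ÷ 8 = 85 remainder 5
85 ÷ 8 = 10 remainder 5
10 ÷ 8 = 1 remainder 2
1 ÷ 8 = 0 remainder 1
Reading remainders bottom-up:
= 0o125566


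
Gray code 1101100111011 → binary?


Gray code: 1101100111011
MSB stays the same: 1
Each subsequent bit = prev_binary XOR current_gray:
  B[1] = 1 XOR 1 = 0
  B[2] = 0 XOR 0 = 0
  B[3] = 0 XOR 1 = 1
  B[4] = 1 XOR 1 = 0
  B[5] = 0 XOR 0 = 0
  B[6] = 0 XOR 0 = 0
  B[7] = 0 XOR 1 = 1
  B[8] = 1 XOR 1 = 0
  B[9] = 0 XOR 1 = 1
  B[10] = 1 XOR 0 = 1
  B[11] = 1 XOR 1 = 0
  B[12] = 0 XOR 1 = 1
= 1001000101101 (4653 decimal)


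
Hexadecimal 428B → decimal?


Positional values:
Position 0: B × 16^0 = 11 × 1 = 11
Position 1: 8 × 16^1 = 8 × 16 = 128
Position 2: 2 × 16^2 = 2 × 256 = 512
Position 3: 4 × 16^3 = 4 × 4096 = 16384
Sum = 11 + 128 + 512 + 16384
= 17035


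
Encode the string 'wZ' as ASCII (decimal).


String: 'wZ'  (2 characters)
Per-character ASCII lookup:
  'w': lowercase starts at 97: 'w' = 97 + 22 = 119
  'Z': uppercase starts at 65: 'Z' = 65 + 25 = 90
= 119 90


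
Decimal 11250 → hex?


Divide by 16 repeatedly:
11250 ÷ 16 = 703 remainder 2 (2)
703 ÷ 16 = 43 remainder 15 (F)
43 ÷ 16 = 2 remainder 11 (B)
2 ÷ 16 = 0 remainder 2 (2)
Reading remainders bottom-up:
= 0x2BF2


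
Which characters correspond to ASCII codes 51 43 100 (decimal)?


Codes (decimal): 51 43 100
Per-code ASCII lookup:
  51  (range 48-57: digits, 51 - 48 = 3) → '3'
  43  (special character) → '+'
  100  (range 97-122: lowercase, 100 - 97 = 3) → 'd'
= '3+d'


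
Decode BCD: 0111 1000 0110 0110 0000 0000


Each 4-bit group → digit:
  0111 → 7
  1000 → 8
  0110 → 6
  0110 → 6
  0000 → 0
  0000 → 0
= 786600


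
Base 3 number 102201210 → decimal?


Positional values (base 3):
  0 × 3^0 = 0 × 1 = 0
  1 × 3^1 = 1 × 3 = 3
  2 × 3^2 = 2 × 9 = 18
  1 × 3^3 = 1 × 27 = 27
  0 × 3^4 = 0 × 81 = 0
  2 × 3^5 = 2 × 243 = 486
  2 × 3^6 = 2 × 729 = 1458
  0 × 3^7 = 0 × 2187 = 0
  1 × 3^8 = 1 × 6561 = 6561
Sum = 0 + 3 + 18 + 27 + 0 + 486 + 1458 + 0 + 6561
= 8553


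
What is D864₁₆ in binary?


Each hex digit → 4 binary bits:
  D = 1101
  8 = 1000
  6 = 0110
  4 = 0100
Concatenate: 1101 1000 0110 0100
= 1101100001100100


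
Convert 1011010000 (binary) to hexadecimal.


Group into 4-bit nibbles: 001011010000
  0010 = 2
  1101 = D
  0000 = 0
= 0x2D0


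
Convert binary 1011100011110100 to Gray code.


Binary: 1011100011110100
Gray code: G = B XOR (B >> 1)
B >> 1 = 0101110001111010
1011100011110100 XOR 0101110001111010:
  1 XOR 0 = 1
  0 XOR 1 = 1
  1 XOR 0 = 1
  1 XOR 1 = 0
  1 XOR 1 = 0
  0 XOR 1 = 1
  0 XOR 0 = 0
  0 XOR 0 = 0
  1 XOR 0 = 1
  1 XOR 1 = 0
  1 XOR 1 = 0
  1 XOR 1 = 0
  0 XOR 1 = 1
  1 XOR 0 = 1
  0 XOR 1 = 1
  0 XOR 0 = 0
= 1110010010001110


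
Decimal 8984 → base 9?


Divide by 9 repeatedly:
8984 ÷ 9 = 998 remainder 2
998 ÷ 9 = 110 remainder 8
110 ÷ 9 = 12 remainder 2
12 ÷ 9 = 1 remainder 3
1 ÷ 9 = 0 remainder 1
Reading remainders bottom-up:
= 13282


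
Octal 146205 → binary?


Each octal digit → 3 binary bits:
  1 = 001
  4 = 100
  6 = 110
  2 = 010
  0 = 000
  5 = 101
Concatenate: 001 100 110 010 000 101
= 001100110010000101


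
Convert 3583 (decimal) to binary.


Divide by 2 repeatedly:
3583 ÷ 2 = 1791 remainder 1
1791 ÷ 2 = 895 remainder 1
895 ÷ 2 = 447 remainder 1
447 ÷ 2 = 223 remainder 1
223 ÷ 2 = 111 remainder 1
111 ÷ 2 = 55 remainder 1
55 ÷ 2 = 27 remainder 1
27 ÷ 2 = 13 remainder 1
13 ÷ 2 = 6 remainder 1
6 ÷ 2 = 3 remainder 0
3 ÷ 2 = 1 remainder 1
1 ÷ 2 = 0 remainder 1
Reading remainders bottom-up:
= 110111111111


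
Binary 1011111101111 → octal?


Group into 3-bit groups: 001011111101111
  001 = 1
  011 = 3
  111 = 7
  101 = 5
  111 = 7
= 0o13757


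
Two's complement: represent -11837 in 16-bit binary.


Original: 0010111000111101
Step 1 - Invert all bits: 1101000111000010
Step 2 - Add 1: 1101000111000010 + 1
= 1101000111000011 (represents -11837)


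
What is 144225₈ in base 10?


Positional values:
Position 0: 5 × 8^0 = 5
Position 1: 2 × 8^1 = 16
Position 2: 2 × 8^2 = 128
Position 3: 4 × 8^3 = 2048
Position 4: 4 × 8^4 = 16384
Position 5: 1 × 8^5 = 32768
Sum = 5 + 16 + 128 + 2048 + 16384 + 32768
= 51349


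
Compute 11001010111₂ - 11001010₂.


Align and subtract column by column (LSB to MSB, borrowing when needed):
  11001010111
- 00011001010
  -----------
  col 0: (1 - 0 borrow-in) - 0 → 1 - 0 = 1, borrow out 0
  col 1: (1 - 0 borrow-in) - 1 → 1 - 1 = 0, borrow out 0
  col 2: (1 - 0 borrow-in) - 0 → 1 - 0 = 1, borrow out 0
  col 3: (0 - 0 borrow-in) - 1 → borrow from next column: (0+2) - 1 = 1, borrow out 1
  col 4: (1 - 1 borrow-in) - 0 → 0 - 0 = 0, borrow out 0
  col 5: (0 - 0 borrow-in) - 0 → 0 - 0 = 0, borrow out 0
  col 6: (1 - 0 borrow-in) - 1 → 1 - 1 = 0, borrow out 0
  col 7: (0 - 0 borrow-in) - 1 → borrow from next column: (0+2) - 1 = 1, borrow out 1
  col 8: (0 - 1 borrow-in) - 0 → borrow from next column: (-1+2) - 0 = 1, borrow out 1
  col 9: (1 - 1 borrow-in) - 0 → 0 - 0 = 0, borrow out 0
  col 10: (1 - 0 borrow-in) - 0 → 1 - 0 = 1, borrow out 0
Reading bits MSB→LSB: 10110001101
Strip leading zeros: 10110001101
= 10110001101


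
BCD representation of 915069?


Each digit → 4-bit binary:
  9 → 1001
  1 → 0001
  5 → 0101
  0 → 0000
  6 → 0110
  9 → 1001
= 1001 0001 0101 0000 0110 1001


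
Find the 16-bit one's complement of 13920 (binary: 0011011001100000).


Original: 0011011001100000
Invert all bits:
  bit 0: 0 → 1
  bit 1: 0 → 1
  bit 2: 1 → 0
  bit 3: 1 → 0
  bit 4: 0 → 1
  bit 5: 1 → 0
  bit 6: 1 → 0
  bit 7: 0 → 1
  bit 8: 0 → 1
  bit 9: 1 → 0
  bit 10: 1 → 0
  bit 11: 0 → 1
  bit 12: 0 → 1
  bit 13: 0 → 1
  bit 14: 0 → 1
  bit 15: 0 → 1
= 1100100110011111


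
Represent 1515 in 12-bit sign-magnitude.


Sign bit: 0 (positive)
Magnitude: 1515 = 10111101011
= 010111101011


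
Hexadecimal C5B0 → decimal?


Positional values:
Position 0: 0 × 16^0 = 0 × 1 = 0
Position 1: B × 16^1 = 11 × 16 = 176
Position 2: 5 × 16^2 = 5 × 256 = 1280
Position 3: C × 16^3 = 12 × 4096 = 49152
Sum = 0 + 176 + 1280 + 49152
= 50608


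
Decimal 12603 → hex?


Divide by 16 repeatedly:
12603 ÷ 16 = 787 remainder 11 (B)
787 ÷ 16 = 49 remainder 3 (3)
49 ÷ 16 = 3 remainder 1 (1)
3 ÷ 16 = 0 remainder 3 (3)
Reading remainders bottom-up:
= 0x313B


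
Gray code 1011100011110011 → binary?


Gray code: 1011100011110011
MSB stays the same: 1
Each subsequent bit = prev_binary XOR current_gray:
  B[1] = 1 XOR 0 = 1
  B[2] = 1 XOR 1 = 0
  B[3] = 0 XOR 1 = 1
  B[4] = 1 XOR 1 = 0
  B[5] = 0 XOR 0 = 0
  B[6] = 0 XOR 0 = 0
  B[7] = 0 XOR 0 = 0
  B[8] = 0 XOR 1 = 1
  B[9] = 1 XOR 1 = 0
  B[10] = 0 XOR 1 = 1
  B[11] = 1 XOR 1 = 0
  B[12] = 0 XOR 0 = 0
  B[13] = 0 XOR 0 = 0
  B[14] = 0 XOR 1 = 1
  B[15] = 1 XOR 1 = 0
= 1101000010100010 (53410 decimal)


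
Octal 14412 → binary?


Each octal digit → 3 binary bits:
  1 = 001
  4 = 100
  4 = 100
  1 = 001
  2 = 010
Concatenate: 001 100 100 001 010
= 001100100001010


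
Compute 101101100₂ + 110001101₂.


Align and add column by column (LSB to MSB, carry propagating):
  0101101100
+ 0110001101
  ----------
  col 0: 0 + 1 + 0 (carry in) = 1 → bit 1, carry out 0
  col 1: 0 + 0 + 0 (carry in) = 0 → bit 0, carry out 0
  col 2: 1 + 1 + 0 (carry in) = 2 → bit 0, carry out 1
  col 3: 1 + 1 + 1 (carry in) = 3 → bit 1, carry out 1
  col 4: 0 + 0 + 1 (carry in) = 1 → bit 1, carry out 0
  col 5: 1 + 0 + 0 (carry in) = 1 → bit 1, carry out 0
  col 6: 1 + 0 + 0 (carry in) = 1 → bit 1, carry out 0
  col 7: 0 + 1 + 0 (carry in) = 1 → bit 1, carry out 0
  col 8: 1 + 1 + 0 (carry in) = 2 → bit 0, carry out 1
  col 9: 0 + 0 + 1 (carry in) = 1 → bit 1, carry out 0
Reading bits MSB→LSB: 1011111001
Strip leading zeros: 1011111001
= 1011111001


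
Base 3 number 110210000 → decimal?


Positional values (base 3):
  0 × 3^0 = 0 × 1 = 0
  0 × 3^1 = 0 × 3 = 0
  0 × 3^2 = 0 × 9 = 0
  0 × 3^3 = 0 × 27 = 0
  1 × 3^4 = 1 × 81 = 81
  2 × 3^5 = 2 × 243 = 486
  0 × 3^6 = 0 × 729 = 0
  1 × 3^7 = 1 × 2187 = 2187
  1 × 3^8 = 1 × 6561 = 6561
Sum = 0 + 0 + 0 + 0 + 81 + 486 + 0 + 2187 + 6561
= 9315


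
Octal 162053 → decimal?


Positional values:
Position 0: 3 × 8^0 = 3
Position 1: 5 × 8^1 = 40
Position 2: 0 × 8^2 = 0
Position 3: 2 × 8^3 = 1024
Position 4: 6 × 8^4 = 24576
Position 5: 1 × 8^5 = 32768
Sum = 3 + 40 + 0 + 1024 + 24576 + 32768
= 58411


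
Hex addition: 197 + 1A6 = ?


Align and add column by column (LSB to MSB, each column mod 16 with carry):
  0197
+ 01A6
  ----
  col 0: 7(7) + 6(6) + 0 (carry in) = 13 → D(13), carry out 0
  col 1: 9(9) + A(10) + 0 (carry in) = 19 → 3(3), carry out 1
  col 2: 1(1) + 1(1) + 1 (carry in) = 3 → 3(3), carry out 0
  col 3: 0(0) + 0(0) + 0 (carry in) = 0 → 0(0), carry out 0
Reading digits MSB→LSB: 033D
Strip leading zeros: 33D
= 0x33D


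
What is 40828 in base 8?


Divide by 8 repeatedly:
40828 ÷ 8 = 5103 remainder 4
5103 ÷ 8 = 637 remainder 7
637 ÷ 8 = 79 remainder 5
79 ÷ 8 = 9 remainder 7
9 ÷ 8 = 1 remainder 1
1 ÷ 8 = 0 remainder 1
Reading remainders bottom-up:
= 0o117574


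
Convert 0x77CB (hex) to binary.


Each hex digit → 4 binary bits:
  7 = 0111
  7 = 0111
  C = 1100
  B = 1011
Concatenate: 0111 0111 1100 1011
= 0111011111001011


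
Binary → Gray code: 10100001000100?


Binary: 10100001000100
Gray code: G = B XOR (B >> 1)
B >> 1 = 01010000100010
10100001000100 XOR 01010000100010:
  1 XOR 0 = 1
  0 XOR 1 = 1
  1 XOR 0 = 1
  0 XOR 1 = 1
  0 XOR 0 = 0
  0 XOR 0 = 0
  0 XOR 0 = 0
  1 XOR 0 = 1
  0 XOR 1 = 1
  0 XOR 0 = 0
  0 XOR 0 = 0
  1 XOR 0 = 1
  0 XOR 1 = 1
  0 XOR 0 = 0
= 11110001100110


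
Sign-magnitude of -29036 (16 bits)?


Sign bit: 1 (negative)
Magnitude: 29036 = 111000101101100
= 1111000101101100


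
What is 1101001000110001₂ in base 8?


Group into 3-bit groups: 001101001000110001
  001 = 1
  101 = 5
  001 = 1
  000 = 0
  110 = 6
  001 = 1
= 0o151061


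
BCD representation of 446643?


Each digit → 4-bit binary:
  4 → 0100
  4 → 0100
  6 → 0110
  6 → 0110
  4 → 0100
  3 → 0011
= 0100 0100 0110 0110 0100 0011


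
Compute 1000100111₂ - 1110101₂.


Align and subtract column by column (LSB to MSB, borrowing when needed):
  1000100111
- 0001110101
  ----------
  col 0: (1 - 0 borrow-in) - 1 → 1 - 1 = 0, borrow out 0
  col 1: (1 - 0 borrow-in) - 0 → 1 - 0 = 1, borrow out 0
  col 2: (1 - 0 borrow-in) - 1 → 1 - 1 = 0, borrow out 0
  col 3: (0 - 0 borrow-in) - 0 → 0 - 0 = 0, borrow out 0
  col 4: (0 - 0 borrow-in) - 1 → borrow from next column: (0+2) - 1 = 1, borrow out 1
  col 5: (1 - 1 borrow-in) - 1 → borrow from next column: (0+2) - 1 = 1, borrow out 1
  col 6: (0 - 1 borrow-in) - 1 → borrow from next column: (-1+2) - 1 = 0, borrow out 1
  col 7: (0 - 1 borrow-in) - 0 → borrow from next column: (-1+2) - 0 = 1, borrow out 1
  col 8: (0 - 1 borrow-in) - 0 → borrow from next column: (-1+2) - 0 = 1, borrow out 1
  col 9: (1 - 1 borrow-in) - 0 → 0 - 0 = 0, borrow out 0
Reading bits MSB→LSB: 0110110010
Strip leading zeros: 110110010
= 110110010


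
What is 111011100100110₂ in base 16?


Group into 4-bit nibbles: 0111011100100110
  0111 = 7
  0111 = 7
  0010 = 2
  0110 = 6
= 0x7726


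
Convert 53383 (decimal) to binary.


Divide by 2 repeatedly:
53383 ÷ 2 = 26691 remainder 1
26691 ÷ 2 = 13345 remainder 1
13345 ÷ 2 = 6672 remainder 1
6672 ÷ 2 = 3336 remainder 0
3336 ÷ 2 = 1668 remainder 0
1668 ÷ 2 = 834 remainder 0
834 ÷ 2 = 417 remainder 0
417 ÷ 2 = 208 remainder 1
208 ÷ 2 = 104 remainder 0
104 ÷ 2 = 52 remainder 0
52 ÷ 2 = 26 remainder 0
26 ÷ 2 = 13 remainder 0
13 ÷ 2 = 6 remainder 1
6 ÷ 2 = 3 remainder 0
3 ÷ 2 = 1 remainder 1
1 ÷ 2 = 0 remainder 1
Reading remainders bottom-up:
= 1101000010000111


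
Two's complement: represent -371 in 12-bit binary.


Original: 000101110011
Step 1 - Invert all bits: 111010001100
Step 2 - Add 1: 111010001100 + 1
= 111010001101 (represents -371)


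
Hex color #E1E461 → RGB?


Hex: #E1E461
R = E1₁₆ = 225
G = E4₁₆ = 228
B = 61₁₆ = 97
= RGB(225, 228, 97)


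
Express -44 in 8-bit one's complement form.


Original: 00101100
Invert all bits:
  bit 0: 0 → 1
  bit 1: 0 → 1
  bit 2: 1 → 0
  bit 3: 0 → 1
  bit 4: 1 → 0
  bit 5: 1 → 0
  bit 6: 0 → 1
  bit 7: 0 → 1
= 11010011


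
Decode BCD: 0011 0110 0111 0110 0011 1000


Each 4-bit group → digit:
  0011 → 3
  0110 → 6
  0111 → 7
  0110 → 6
  0011 → 3
  1000 → 8
= 367638


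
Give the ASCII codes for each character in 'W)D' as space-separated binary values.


String: 'W)D'  (3 characters)
Per-character ASCII lookup:
  'W': uppercase starts at 65: 'W' = 65 + 22 = 87 → 1010111
  ')': special character: ')' = 41 → 101001
  'D': uppercase starts at 65: 'D' = 65 + 3 = 68 → 1000100
= 1010111 101001 1000100


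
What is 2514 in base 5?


Divide by 5 repeatedly:
2514 ÷ 5 = 502 remainder 4
502 ÷ 5 = 100 remainder 2
100 ÷ 5 = 20 remainder 0
20 ÷ 5 = 4 remainder 0
4 ÷ 5 = 0 remainder 4
Reading remainders bottom-up:
= 40024


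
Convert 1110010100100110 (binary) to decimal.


Positional values:
Bit 1: 1 × 2^1 = 2
Bit 2: 1 × 2^2 = 4
Bit 5: 1 × 2^5 = 32
Bit 8: 1 × 2^8 = 256
Bit 10: 1 × 2^10 = 1024
Bit 13: 1 × 2^13 = 8192
Bit 14: 1 × 2^14 = 16384
Bit 15: 1 × 2^15 = 32768
Sum = 2 + 4 + 32 + 256 + 1024 + 8192 + 16384 + 32768
= 58662


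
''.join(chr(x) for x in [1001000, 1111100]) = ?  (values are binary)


Codes (binary): 1001000 1111100
Per-code ASCII lookup:
  1001000 = 72  (range 65-90: uppercase, 72 - 65 = 7) → 'H'
  1111100 = 124  (special character) → '|'
= 'H|'


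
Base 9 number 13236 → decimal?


Positional values (base 9):
  6 × 9^0 = 6 × 1 = 6
  3 × 9^1 = 3 × 9 = 27
  2 × 9^2 = 2 × 81 = 162
  3 × 9^3 = 3 × 729 = 2187
  1 × 9^4 = 1 × 6561 = 6561
Sum = 6 + 27 + 162 + 2187 + 6561
= 8943


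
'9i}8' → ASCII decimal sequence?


String: '9i}8'  (4 characters)
Per-character ASCII lookup:
  '9': digits start at 48: '9' = 48 + 9 = 57
  'i': lowercase starts at 97: 'i' = 97 + 8 = 105
  '}': special character: '}' = 125
  '8': digits start at 48: '8' = 48 + 8 = 56
= 57 105 125 56


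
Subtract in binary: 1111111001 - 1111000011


Align and subtract column by column (LSB to MSB, borrowing when needed):
  1111111001
- 1111000011
  ----------
  col 0: (1 - 0 borrow-in) - 1 → 1 - 1 = 0, borrow out 0
  col 1: (0 - 0 borrow-in) - 1 → borrow from next column: (0+2) - 1 = 1, borrow out 1
  col 2: (0 - 1 borrow-in) - 0 → borrow from next column: (-1+2) - 0 = 1, borrow out 1
  col 3: (1 - 1 borrow-in) - 0 → 0 - 0 = 0, borrow out 0
  col 4: (1 - 0 borrow-in) - 0 → 1 - 0 = 1, borrow out 0
  col 5: (1 - 0 borrow-in) - 0 → 1 - 0 = 1, borrow out 0
  col 6: (1 - 0 borrow-in) - 1 → 1 - 1 = 0, borrow out 0
  col 7: (1 - 0 borrow-in) - 1 → 1 - 1 = 0, borrow out 0
  col 8: (1 - 0 borrow-in) - 1 → 1 - 1 = 0, borrow out 0
  col 9: (1 - 0 borrow-in) - 1 → 1 - 1 = 0, borrow out 0
Reading bits MSB→LSB: 0000110110
Strip leading zeros: 110110
= 110110


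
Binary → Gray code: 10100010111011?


Binary: 10100010111011
Gray code: G = B XOR (B >> 1)
B >> 1 = 01010001011101
10100010111011 XOR 01010001011101:
  1 XOR 0 = 1
  0 XOR 1 = 1
  1 XOR 0 = 1
  0 XOR 1 = 1
  0 XOR 0 = 0
  0 XOR 0 = 0
  1 XOR 0 = 1
  0 XOR 1 = 1
  1 XOR 0 = 1
  1 XOR 1 = 0
  1 XOR 1 = 0
  0 XOR 1 = 1
  1 XOR 0 = 1
  1 XOR 1 = 0
= 11110011100110


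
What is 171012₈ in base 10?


Positional values:
Position 0: 2 × 8^0 = 2
Position 1: 1 × 8^1 = 8
Position 2: 0 × 8^2 = 0
Position 3: 1 × 8^3 = 512
Position 4: 7 × 8^4 = 28672
Position 5: 1 × 8^5 = 32768
Sum = 2 + 8 + 0 + 512 + 28672 + 32768
= 61962


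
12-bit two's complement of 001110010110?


Original: 001110010110
Step 1 - Invert all bits: 110001101001
Step 2 - Add 1: 110001101001 + 1
= 110001101010 (represents -918)


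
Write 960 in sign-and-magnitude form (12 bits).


Sign bit: 0 (positive)
Magnitude: 960 = 01111000000
= 001111000000


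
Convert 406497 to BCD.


Each digit → 4-bit binary:
  4 → 0100
  0 → 0000
  6 → 0110
  4 → 0100
  9 → 1001
  7 → 0111
= 0100 0000 0110 0100 1001 0111


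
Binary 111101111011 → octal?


Group into 3-bit groups: 111101111011
  111 = 7
  101 = 5
  111 = 7
  011 = 3
= 0o7573


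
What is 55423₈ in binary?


Each octal digit → 3 binary bits:
  5 = 101
  5 = 101
  4 = 100
  2 = 010
  3 = 011
Concatenate: 101 101 100 010 011
= 101101100010011


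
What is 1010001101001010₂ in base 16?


Group into 4-bit nibbles: 1010001101001010
  1010 = A
  0011 = 3
  0100 = 4
  1010 = A
= 0xA34A


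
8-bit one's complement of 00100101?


Original: 00100101
Invert all bits:
  bit 0: 0 → 1
  bit 1: 0 → 1
  bit 2: 1 → 0
  bit 3: 0 → 1
  bit 4: 0 → 1
  bit 5: 1 → 0
  bit 6: 0 → 1
  bit 7: 1 → 0
= 11011010


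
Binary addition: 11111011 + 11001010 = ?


Align and add column by column (LSB to MSB, carry propagating):
  011111011
+ 011001010
  ---------
  col 0: 1 + 0 + 0 (carry in) = 1 → bit 1, carry out 0
  col 1: 1 + 1 + 0 (carry in) = 2 → bit 0, carry out 1
  col 2: 0 + 0 + 1 (carry in) = 1 → bit 1, carry out 0
  col 3: 1 + 1 + 0 (carry in) = 2 → bit 0, carry out 1
  col 4: 1 + 0 + 1 (carry in) = 2 → bit 0, carry out 1
  col 5: 1 + 0 + 1 (carry in) = 2 → bit 0, carry out 1
  col 6: 1 + 1 + 1 (carry in) = 3 → bit 1, carry out 1
  col 7: 1 + 1 + 1 (carry in) = 3 → bit 1, carry out 1
  col 8: 0 + 0 + 1 (carry in) = 1 → bit 1, carry out 0
Reading bits MSB→LSB: 111000101
Strip leading zeros: 111000101
= 111000101


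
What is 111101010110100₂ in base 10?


Positional values:
Bit 2: 1 × 2^2 = 4
Bit 4: 1 × 2^4 = 16
Bit 5: 1 × 2^5 = 32
Bit 7: 1 × 2^7 = 128
Bit 9: 1 × 2^9 = 512
Bit 11: 1 × 2^11 = 2048
Bit 12: 1 × 2^12 = 4096
Bit 13: 1 × 2^13 = 8192
Bit 14: 1 × 2^14 = 16384
Sum = 4 + 16 + 32 + 128 + 512 + 2048 + 4096 + 8192 + 16384
= 31412


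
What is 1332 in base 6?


Divide by 6 repeatedly:
1332 ÷ 6 = 222 remainder 0
222 ÷ 6 = 37 remainder 0
37 ÷ 6 = 6 remainder 1
6 ÷ 6 = 1 remainder 0
1 ÷ 6 = 0 remainder 1
Reading remainders bottom-up:
= 10100


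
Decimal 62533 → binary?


Divide by 2 repeatedly:
62533 ÷ 2 = 31266 remainder 1
31266 ÷ 2 = 15633 remainder 0
15633 ÷ 2 = 7816 remainder 1
7816 ÷ 2 = 3908 remainder 0
3908 ÷ 2 = 1954 remainder 0
1954 ÷ 2 = 977 remainder 0
977 ÷ 2 = 488 remainder 1
488 ÷ 2 = 244 remainder 0
244 ÷ 2 = 122 remainder 0
122 ÷ 2 = 61 remainder 0
61 ÷ 2 = 30 remainder 1
30 ÷ 2 = 15 remainder 0
15 ÷ 2 = 7 remainder 1
7 ÷ 2 = 3 remainder 1
3 ÷ 2 = 1 remainder 1
1 ÷ 2 = 0 remainder 1
Reading remainders bottom-up:
= 1111010001000101


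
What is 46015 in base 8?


Divide by 8 repeatedly:
46015 ÷ 8 = 5751 remainder 7
5751 ÷ 8 = 718 remainder 7
718 ÷ 8 = 89 remainder 6
89 ÷ 8 = 11 remainder 1
11 ÷ 8 = 1 remainder 3
1 ÷ 8 = 0 remainder 1
Reading remainders bottom-up:
= 0o131677


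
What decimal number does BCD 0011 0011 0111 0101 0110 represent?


Each 4-bit group → digit:
  0011 → 3
  0011 → 3
  0111 → 7
  0101 → 5
  0110 → 6
= 33756


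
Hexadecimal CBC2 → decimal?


Positional values:
Position 0: 2 × 16^0 = 2 × 1 = 2
Position 1: C × 16^1 = 12 × 16 = 192
Position 2: B × 16^2 = 11 × 256 = 2816
Position 3: C × 16^3 = 12 × 4096 = 49152
Sum = 2 + 192 + 2816 + 49152
= 52162


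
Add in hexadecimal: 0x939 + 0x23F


Align and add column by column (LSB to MSB, each column mod 16 with carry):
  0939
+ 023F
  ----
  col 0: 9(9) + F(15) + 0 (carry in) = 24 → 8(8), carry out 1
  col 1: 3(3) + 3(3) + 1 (carry in) = 7 → 7(7), carry out 0
  col 2: 9(9) + 2(2) + 0 (carry in) = 11 → B(11), carry out 0
  col 3: 0(0) + 0(0) + 0 (carry in) = 0 → 0(0), carry out 0
Reading digits MSB→LSB: 0B78
Strip leading zeros: B78
= 0xB78


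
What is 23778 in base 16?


Divide by 16 repeatedly:
23778 ÷ 16 = 1486 remainder 2 (2)
1486 ÷ 16 = 92 remainder 14 (E)
92 ÷ 16 = 5 remainder 12 (C)
5 ÷ 16 = 0 remainder 5 (5)
Reading remainders bottom-up:
= 0x5CE2


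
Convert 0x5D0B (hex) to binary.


Each hex digit → 4 binary bits:
  5 = 0101
  D = 1101
  0 = 0000
  B = 1011
Concatenate: 0101 1101 0000 1011
= 0101110100001011


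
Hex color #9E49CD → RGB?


Hex: #9E49CD
R = 9E₁₆ = 158
G = 49₁₆ = 73
B = CD₁₆ = 205
= RGB(158, 73, 205)


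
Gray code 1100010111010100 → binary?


Gray code: 1100010111010100
MSB stays the same: 1
Each subsequent bit = prev_binary XOR current_gray:
  B[1] = 1 XOR 1 = 0
  B[2] = 0 XOR 0 = 0
  B[3] = 0 XOR 0 = 0
  B[4] = 0 XOR 0 = 0
  B[5] = 0 XOR 1 = 1
  B[6] = 1 XOR 0 = 1
  B[7] = 1 XOR 1 = 0
  B[8] = 0 XOR 1 = 1
  B[9] = 1 XOR 1 = 0
  B[10] = 0 XOR 0 = 0
  B[11] = 0 XOR 1 = 1
  B[12] = 1 XOR 0 = 1
  B[13] = 1 XOR 1 = 0
  B[14] = 0 XOR 0 = 0
  B[15] = 0 XOR 0 = 0
= 1000011010011000 (34456 decimal)


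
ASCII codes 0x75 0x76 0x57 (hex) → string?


Codes (hex): 0x75 0x76 0x57
Per-code ASCII lookup:
  0x75 = 117  (range 97-122: lowercase, 117 - 97 = 20) → 'u'
  0x76 = 118  (range 97-122: lowercase, 118 - 97 = 21) → 'v'
  0x57 = 87  (range 65-90: uppercase, 87 - 65 = 22) → 'W'
= 'uvW'


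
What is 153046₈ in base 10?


Positional values:
Position 0: 6 × 8^0 = 6
Position 1: 4 × 8^1 = 32
Position 2: 0 × 8^2 = 0
Position 3: 3 × 8^3 = 1536
Position 4: 5 × 8^4 = 20480
Position 5: 1 × 8^5 = 32768
Sum = 6 + 32 + 0 + 1536 + 20480 + 32768
= 54822


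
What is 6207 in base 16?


Divide by 16 repeatedly:
6207 ÷ 16 = 387 remainder 15 (F)
387 ÷ 16 = 24 remainder 3 (3)
24 ÷ 16 = 1 remainder 8 (8)
1 ÷ 16 = 0 remainder 1 (1)
Reading remainders bottom-up:
= 0x183F


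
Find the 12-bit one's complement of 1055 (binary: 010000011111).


Original: 010000011111
Invert all bits:
  bit 0: 0 → 1
  bit 1: 1 → 0
  bit 2: 0 → 1
  bit 3: 0 → 1
  bit 4: 0 → 1
  bit 5: 0 → 1
  bit 6: 0 → 1
  bit 7: 1 → 0
  bit 8: 1 → 0
  bit 9: 1 → 0
  bit 10: 1 → 0
  bit 11: 1 → 0
= 101111100000


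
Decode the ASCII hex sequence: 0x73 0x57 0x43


Codes (hex): 0x73 0x57 0x43
Per-code ASCII lookup:
  0x73 = 115  (range 97-122: lowercase, 115 - 97 = 18) → 's'
  0x57 = 87  (range 65-90: uppercase, 87 - 65 = 22) → 'W'
  0x43 = 67  (range 65-90: uppercase, 67 - 65 = 2) → 'C'
= 'sWC'


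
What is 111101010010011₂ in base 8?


Group into 3-bit groups: 111101010010011
  111 = 7
  101 = 5
  010 = 2
  010 = 2
  011 = 3
= 0o75223


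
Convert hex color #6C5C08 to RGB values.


Hex: #6C5C08
R = 6C₁₆ = 108
G = 5C₁₆ = 92
B = 08₁₆ = 8
= RGB(108, 92, 8)


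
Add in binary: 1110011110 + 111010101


Align and add column by column (LSB to MSB, carry propagating):
  01110011110
+ 00111010101
  -----------
  col 0: 0 + 1 + 0 (carry in) = 1 → bit 1, carry out 0
  col 1: 1 + 0 + 0 (carry in) = 1 → bit 1, carry out 0
  col 2: 1 + 1 + 0 (carry in) = 2 → bit 0, carry out 1
  col 3: 1 + 0 + 1 (carry in) = 2 → bit 0, carry out 1
  col 4: 1 + 1 + 1 (carry in) = 3 → bit 1, carry out 1
  col 5: 0 + 0 + 1 (carry in) = 1 → bit 1, carry out 0
  col 6: 0 + 1 + 0 (carry in) = 1 → bit 1, carry out 0
  col 7: 1 + 1 + 0 (carry in) = 2 → bit 0, carry out 1
  col 8: 1 + 1 + 1 (carry in) = 3 → bit 1, carry out 1
  col 9: 1 + 0 + 1 (carry in) = 2 → bit 0, carry out 1
  col 10: 0 + 0 + 1 (carry in) = 1 → bit 1, carry out 0
Reading bits MSB→LSB: 10101110011
Strip leading zeros: 10101110011
= 10101110011
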